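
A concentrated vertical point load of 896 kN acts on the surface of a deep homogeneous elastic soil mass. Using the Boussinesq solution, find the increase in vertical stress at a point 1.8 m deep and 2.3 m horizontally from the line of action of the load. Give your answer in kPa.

Boussinesq vertical stress below a point load on an elastic half-space:
Δσ_z = 3P/(2πz²) · [1 + (r/z)²]^(−5/2)
r/z = 2.3/1.8 = 1.2778; [1+(r/z)²]^(−5/2) = 0.088918.
Δσ_z = 3×896/(2π×1.8²) × 0.088918 = 132.04 × 0.088918 = 11.74 kPa

Δσ_z ≈ 11.7 kPa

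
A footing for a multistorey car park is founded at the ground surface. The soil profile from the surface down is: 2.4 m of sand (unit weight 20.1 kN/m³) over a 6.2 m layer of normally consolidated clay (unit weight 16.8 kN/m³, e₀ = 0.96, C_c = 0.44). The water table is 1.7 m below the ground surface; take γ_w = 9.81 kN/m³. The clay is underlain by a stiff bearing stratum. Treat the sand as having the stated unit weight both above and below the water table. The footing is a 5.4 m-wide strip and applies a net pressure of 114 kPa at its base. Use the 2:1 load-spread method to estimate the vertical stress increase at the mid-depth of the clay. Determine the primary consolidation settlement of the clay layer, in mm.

S_c ≈ 387 mm

Mid-depth of clay below the ground surface: z = 2.4 + 6.2/2 = 5.5 m.
Total vertical stress at mid-clay: σ_v = 20.1×2.4 + 16.8×3.1 = 100.32 kPa.
Pore pressure: u = 9.81×(5.5 − 1.7) = 37.278 kPa.
Initial effective stress: σ'_0 = σ_v − u = 100.32 − 37.278 = 63.042 kPa.
Stress increase at mid-clay by the 2:1 spreading method:
Δσ = qB/(B+z) = 114×5.4/(5.4+5.5) = 56.477 kPa
Final effective stress: σ'_f = σ'_0 + Δσ = 63.042 + 56.477 = 119.52 kPa.
Normally consolidated clay, so the full stress increment lies on the virgin compression line:
S_c = C_c·H/(1+e₀)·log₁₀(σ'_f/σ'_0) = 0.44×6.2/(1+0.96)×log₁₀(119.52/63.042)
    = 1.3918 × 0.27781 = 0.3867 m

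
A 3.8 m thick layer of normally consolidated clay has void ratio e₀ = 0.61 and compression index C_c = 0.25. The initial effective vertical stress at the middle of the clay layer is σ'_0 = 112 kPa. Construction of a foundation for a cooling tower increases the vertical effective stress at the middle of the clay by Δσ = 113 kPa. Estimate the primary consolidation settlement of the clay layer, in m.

Final effective stress: σ'_f = σ'_0 + Δσ = 112 + 113 = 225 kPa.
Normally consolidated clay, so the full stress increment lies on the virgin compression line:
S_c = C_c·H/(1+e₀)·log₁₀(σ'_f/σ'_0) = 0.25×3.8/(1+0.61)×log₁₀(225/112)
    = 0.59006 × 0.30296 = 0.1788 m

S_c ≈ 0.179 m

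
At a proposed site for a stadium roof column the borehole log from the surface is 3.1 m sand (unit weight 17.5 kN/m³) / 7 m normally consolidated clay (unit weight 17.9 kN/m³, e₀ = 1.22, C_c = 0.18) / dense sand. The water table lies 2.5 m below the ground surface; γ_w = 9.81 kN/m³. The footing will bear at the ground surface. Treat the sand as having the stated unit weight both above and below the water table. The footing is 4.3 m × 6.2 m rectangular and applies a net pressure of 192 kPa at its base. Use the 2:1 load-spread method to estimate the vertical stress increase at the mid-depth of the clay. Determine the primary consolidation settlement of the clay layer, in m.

Mid-depth of clay below the ground surface: z = 3.1 + 7/2 = 6.6 m.
Total vertical stress at mid-clay: σ_v = 17.5×3.1 + 17.9×3.5 = 116.9 kPa.
Pore pressure: u = 9.81×(6.6 − 2.5) = 40.221 kPa.
Initial effective stress: σ'_0 = σ_v − u = 116.9 − 40.221 = 76.679 kPa.
Stress increase at mid-clay by the 2:1 spreading method:
Δσ = qBL/((B+z)(L+z)) = 192×4.3×6.2/((4.3+6.6)(6.2+6.6)) = 36.688 kPa
Final effective stress: σ'_f = σ'_0 + Δσ = 76.679 + 36.688 = 113.37 kPa.
Normally consolidated clay, so the full stress increment lies on the virgin compression line:
S_c = C_c·H/(1+e₀)·log₁₀(σ'_f/σ'_0) = 0.18×7/(1+1.22)×log₁₀(113.37/76.679)
    = 0.56757 × 0.16982 = 0.09638 m

S_c ≈ 0.0964 m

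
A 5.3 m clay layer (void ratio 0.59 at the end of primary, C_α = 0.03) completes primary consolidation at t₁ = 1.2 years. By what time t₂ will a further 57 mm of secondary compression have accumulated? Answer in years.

S_s = C_α·H/(1+e_p)·log₁₀(t₂/t₁) ⇒ log₁₀(t₂/t₁) = S_s·(1+e_p)/(C_α·H).
log₁₀(t₂/t₁) = 0.057 × (1+0.59) / (0.03×5.3) = 0.57
t₂ = t₁ × 10^0.57 = 1.2 × 3.715 = 4.458 years

t₂ ≈ 4.46 years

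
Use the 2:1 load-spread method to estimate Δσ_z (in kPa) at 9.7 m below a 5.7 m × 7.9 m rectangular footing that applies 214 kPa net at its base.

By the 2:1 method the load spreads at 1 horizontal : 2 vertical, so at depth z the loaded area has grown by z in each plan dimension:
Δσ = qBL/((B+z)(L+z)) = 214×5.7×7.9/((5.7+9.7)(7.9+9.7)) = 35.553 kPa

Δσ_z ≈ 35.6 kPa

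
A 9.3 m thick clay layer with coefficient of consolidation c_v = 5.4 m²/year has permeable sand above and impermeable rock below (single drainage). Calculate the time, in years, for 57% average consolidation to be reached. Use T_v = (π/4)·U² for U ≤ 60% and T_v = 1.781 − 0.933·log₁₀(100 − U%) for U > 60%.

t ≈ 4.09 years

Drainage path length: H_d = H = 9.3 m (single drainage).
U ≤ 60%: T_v = (π/4)·U² = (π/4)×0.57² = 0.25518.
t = T_v·H_d²/c_v = 0.25518×9.3²/5.4 = 4.087 years.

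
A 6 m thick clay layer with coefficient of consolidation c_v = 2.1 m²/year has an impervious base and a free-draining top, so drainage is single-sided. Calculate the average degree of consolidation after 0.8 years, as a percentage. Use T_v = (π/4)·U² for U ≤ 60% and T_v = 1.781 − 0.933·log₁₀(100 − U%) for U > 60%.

U ≈ 24.4 %

Drainage path length: H_d = H = 6 m (single drainage).
T_v = c_v·t/H_d² = 2.1×0.8/6² = 0.046667.
T_v = 0.046667 corresponds to the U ≤ 60% branch:
U = √(4T_v/π) = 0.2438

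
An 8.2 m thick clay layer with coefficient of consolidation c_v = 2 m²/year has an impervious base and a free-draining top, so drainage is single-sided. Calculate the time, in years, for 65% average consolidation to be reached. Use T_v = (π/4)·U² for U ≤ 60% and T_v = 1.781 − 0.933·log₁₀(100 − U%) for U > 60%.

t ≈ 11.4 years

Drainage path length: H_d = H = 8.2 m (single drainage).
U > 60%: T_v = 1.781 − 0.933·log₁₀(100 − 65) = 0.34038.
t = T_v·H_d²/c_v = 0.34038×8.2²/2 = 11.44 years.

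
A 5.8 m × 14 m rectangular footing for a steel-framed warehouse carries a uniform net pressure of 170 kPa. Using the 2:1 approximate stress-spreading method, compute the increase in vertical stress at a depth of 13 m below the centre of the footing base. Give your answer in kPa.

By the 2:1 method the load spreads at 1 horizontal : 2 vertical, so at depth z the loaded area has grown by z in each plan dimension:
Δσ = qBL/((B+z)(L+z)) = 170×5.8×14/((5.8+13)(14+13)) = 27.195 kPa

Δσ_z ≈ 27.2 kPa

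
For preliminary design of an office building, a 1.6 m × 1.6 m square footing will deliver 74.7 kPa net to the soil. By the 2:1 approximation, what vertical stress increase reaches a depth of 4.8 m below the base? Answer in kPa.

Δσ_z ≈ 4.67 kPa

By the 2:1 method the load spreads at 1 horizontal : 2 vertical, so at depth z the loaded area has grown by z in each plan dimension:
Δσ = qBL/((B+z)(L+z)) = 74.7×1.6×1.6/((1.6+4.8)(1.6+4.8)) = 4.6688 kPa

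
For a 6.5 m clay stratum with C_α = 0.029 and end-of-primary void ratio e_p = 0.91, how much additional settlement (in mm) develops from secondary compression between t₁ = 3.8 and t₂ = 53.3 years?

Secondary compression: S_s = C_α·H/(1+e_p)·log₁₀(t₂/t₁)
S_s = 0.029×6.5/(1+0.91)×log₁₀(53.3/3.8)
    = 0.09869 × 1.147 = 0.1132 m

S_s ≈ 113 mm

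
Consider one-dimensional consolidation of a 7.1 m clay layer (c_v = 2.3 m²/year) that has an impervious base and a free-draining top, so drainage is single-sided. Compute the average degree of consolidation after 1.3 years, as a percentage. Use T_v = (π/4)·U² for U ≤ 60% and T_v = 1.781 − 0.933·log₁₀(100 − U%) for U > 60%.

Drainage path length: H_d = H = 7.1 m (single drainage).
T_v = c_v·t/H_d² = 2.3×1.3/7.1² = 0.059314.
T_v = 0.059314 corresponds to the U ≤ 60% branch:
U = √(4T_v/π) = 0.2748

U ≈ 27.5 %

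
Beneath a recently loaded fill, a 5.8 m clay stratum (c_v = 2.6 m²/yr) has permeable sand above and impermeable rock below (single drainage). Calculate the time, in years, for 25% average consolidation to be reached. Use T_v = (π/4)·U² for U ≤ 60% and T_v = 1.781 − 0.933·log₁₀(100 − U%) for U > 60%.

Drainage path length: H_d = H = 5.8 m (single drainage).
U ≤ 60%: T_v = (π/4)·U² = (π/4)×0.25² = 0.049087.
t = T_v·H_d²/c_v = 0.049087×5.8²/2.6 = 0.6351 years.

t ≈ 0.635 years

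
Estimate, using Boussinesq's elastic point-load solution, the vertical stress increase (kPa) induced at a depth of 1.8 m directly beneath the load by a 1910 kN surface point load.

Δσ_z ≈ 281 kPa

Boussinesq vertical stress below a point load on an elastic half-space:
Δσ_z = 3P/(2πz²) · [1 + (r/z)²]^(−5/2)
r/z = 0/1.8 = 0; [1+(r/z)²]^(−5/2) = 1.
Δσ_z = 3×1910/(2π×1.8²) × 1 = 281.47 × 1 = 281.5 kPa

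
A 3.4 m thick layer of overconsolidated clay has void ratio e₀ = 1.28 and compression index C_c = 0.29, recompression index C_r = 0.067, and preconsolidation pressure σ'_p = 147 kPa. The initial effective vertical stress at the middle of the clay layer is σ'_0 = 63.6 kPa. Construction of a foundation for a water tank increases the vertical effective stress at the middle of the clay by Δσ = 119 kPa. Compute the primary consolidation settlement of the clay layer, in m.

Final effective stress: σ'_f = 63.6 + 119 = 182.6 kPa.
σ'_f = 182.6 > σ'_p = 147 kPa, so the stress path crosses the preconsolidation pressure — recompression up to σ'_p, then virgin compression beyond:
S_c = H/(1+e₀)·[C_r·log₁₀(σ'_p/σ'_0) + C_c·log₁₀(σ'_f/σ'_p)]
    = 3.4/2.28 × [0.067×log₁₀(147/63.6) + 0.29×log₁₀(182.6/147)]
    = 1.4912 × [0.024379 + 0.027313] = 0.07708 m

S_c ≈ 0.0771 m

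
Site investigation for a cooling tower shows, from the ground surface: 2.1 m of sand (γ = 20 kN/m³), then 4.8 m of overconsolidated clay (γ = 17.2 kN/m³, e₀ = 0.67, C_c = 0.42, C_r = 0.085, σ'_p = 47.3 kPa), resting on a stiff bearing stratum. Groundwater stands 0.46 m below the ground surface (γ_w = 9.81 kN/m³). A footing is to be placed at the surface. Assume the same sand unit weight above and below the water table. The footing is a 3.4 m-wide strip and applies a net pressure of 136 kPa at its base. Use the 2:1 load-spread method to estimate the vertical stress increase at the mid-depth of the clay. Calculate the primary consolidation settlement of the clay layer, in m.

S_c ≈ 0.412 m

Mid-depth of clay below the ground surface: z = 2.1 + 4.8/2 = 4.5 m.
Total vertical stress at mid-clay: σ_v = 20×2.1 + 17.2×2.4 = 83.28 kPa.
Pore pressure: u = 9.81×(4.5 − 0.46) = 39.632 kPa.
Initial effective stress: σ'_0 = σ_v − u = 83.28 − 39.632 = 43.648 kPa.
Stress increase at mid-clay by the 2:1 spreading method:
Δσ = qB/(B+z) = 136×3.4/(3.4+4.5) = 58.532 kPa
Final effective stress: σ'_f = 43.648 + 58.532 = 102.18 kPa.
σ'_f = 102.18 > σ'_p = 47.3 kPa, so the stress path crosses the preconsolidation pressure — recompression up to σ'_p, then virgin compression beyond:
S_c = H/(1+e₀)·[C_r·log₁₀(σ'_p/σ'_0) + C_c·log₁₀(σ'_f/σ'_p)]
    = 4.8/1.67 × [0.085×log₁₀(47.3/43.648) + 0.42×log₁₀(102.18/47.3)]
    = 2.8743 × [0.0029662 + 0.14049] = 0.4123 m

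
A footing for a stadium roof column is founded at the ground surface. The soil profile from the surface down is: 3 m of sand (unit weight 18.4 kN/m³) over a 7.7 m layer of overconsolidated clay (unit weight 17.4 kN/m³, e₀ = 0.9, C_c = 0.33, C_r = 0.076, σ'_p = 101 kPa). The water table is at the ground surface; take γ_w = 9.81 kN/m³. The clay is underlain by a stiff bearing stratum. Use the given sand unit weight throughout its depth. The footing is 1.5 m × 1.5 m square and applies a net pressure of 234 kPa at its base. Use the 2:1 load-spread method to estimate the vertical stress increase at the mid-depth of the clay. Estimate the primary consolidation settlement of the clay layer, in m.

S_c ≈ 0.0172 m

Mid-depth of clay below the ground surface: z = 3 + 7.7/2 = 6.85 m.
Total vertical stress at mid-clay: σ_v = 18.4×3 + 17.4×3.85 = 122.19 kPa.
Pore pressure: u = 9.81×(6.85 − 0) = 67.198 kPa.
Initial effective stress: σ'_0 = σ_v − u = 122.19 − 67.198 = 54.992 kPa.
Stress increase at mid-clay by the 2:1 spreading method:
Δσ = qBL/((B+z)(L+z)) = 234×1.5×1.5/((1.5+6.85)(1.5+6.85)) = 7.5514 kPa
Final effective stress: σ'_f = 54.992 + 7.5514 = 62.543 kPa.
σ'_f = 62.543 ≤ σ'_p = 101 kPa, so the clay remains overconsolidated and only the recompression index applies:
S_c = C_r·H/(1+e₀)·log₁₀(σ'_f/σ'_0) = 0.076×7.7/1.9×log₁₀(62.543/54.992)
    = 0.308 × 0.055879 = 0.01721 m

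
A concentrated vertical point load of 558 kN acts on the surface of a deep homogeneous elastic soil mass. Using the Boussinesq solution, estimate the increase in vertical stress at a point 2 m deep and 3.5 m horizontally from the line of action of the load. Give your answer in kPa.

Boussinesq vertical stress below a point load on an elastic half-space:
Δσ_z = 3P/(2πz²) · [1 + (r/z)²]^(−5/2)
r/z = 3.5/2 = 1.75; [1+(r/z)²]^(−5/2) = 0.030062.
Δσ_z = 3×558/(2π×2²) × 0.030062 = 66.606 × 0.030062 = 2.002 kPa

Δσ_z ≈ 2 kPa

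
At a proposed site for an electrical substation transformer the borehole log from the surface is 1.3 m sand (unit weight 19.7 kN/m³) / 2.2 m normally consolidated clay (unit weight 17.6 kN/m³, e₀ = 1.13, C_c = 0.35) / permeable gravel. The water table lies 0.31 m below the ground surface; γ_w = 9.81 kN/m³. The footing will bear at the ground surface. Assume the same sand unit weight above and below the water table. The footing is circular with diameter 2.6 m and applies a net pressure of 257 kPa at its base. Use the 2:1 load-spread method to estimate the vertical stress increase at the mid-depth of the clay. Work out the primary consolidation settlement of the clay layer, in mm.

Mid-depth of clay below the ground surface: z = 1.3 + 2.2/2 = 2.4 m.
Total vertical stress at mid-clay: σ_v = 19.7×1.3 + 17.6×1.1 = 44.97 kPa.
Pore pressure: u = 9.81×(2.4 − 0.31) = 20.503 kPa.
Initial effective stress: σ'_0 = σ_v − u = 44.97 − 20.503 = 24.467 kPa.
Stress increase at mid-clay by the 2:1 spreading method:
Δσ ≈ qD²/(D+z)² = 257×2.6²/(2.6+2.4)² = 69.493 kPa
Final effective stress: σ'_f = σ'_0 + Δσ = 24.467 + 69.493 = 93.96 kPa.
Normally consolidated clay, so the full stress increment lies on the virgin compression line:
S_c = C_c·H/(1+e₀)·log₁₀(σ'_f/σ'_0) = 0.35×2.2/(1+1.13)×log₁₀(93.96/24.467)
    = 0.3615 × 0.58436 = 0.2112 m

S_c ≈ 211 mm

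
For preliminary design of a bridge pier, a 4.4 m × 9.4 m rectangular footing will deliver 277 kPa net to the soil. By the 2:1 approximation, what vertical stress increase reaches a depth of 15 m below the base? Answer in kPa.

By the 2:1 method the load spreads at 1 horizontal : 2 vertical, so at depth z the loaded area has grown by z in each plan dimension:
Δσ = qBL/((B+z)(L+z)) = 277×4.4×9.4/((4.4+15)(9.4+15)) = 24.203 kPa

Δσ_z ≈ 24.2 kPa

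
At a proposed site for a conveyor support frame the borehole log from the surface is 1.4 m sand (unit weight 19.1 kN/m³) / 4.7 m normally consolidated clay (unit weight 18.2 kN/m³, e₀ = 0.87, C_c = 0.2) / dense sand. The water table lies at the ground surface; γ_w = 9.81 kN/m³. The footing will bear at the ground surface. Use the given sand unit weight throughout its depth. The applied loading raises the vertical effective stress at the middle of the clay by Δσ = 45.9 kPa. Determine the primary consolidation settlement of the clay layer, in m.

Mid-depth of clay below the ground surface: z = 1.4 + 4.7/2 = 3.75 m.
Total vertical stress at mid-clay: σ_v = 19.1×1.4 + 18.2×2.35 = 69.51 kPa.
Pore pressure: u = 9.81×(3.75 − 0) = 36.788 kPa.
Initial effective stress: σ'_0 = σ_v − u = 69.51 − 36.788 = 32.722 kPa.
Final effective stress: σ'_f = σ'_0 + Δσ = 32.722 + 45.9 = 78.622 kPa.
Normally consolidated clay, so the full stress increment lies on the virgin compression line:
S_c = C_c·H/(1+e₀)·log₁₀(σ'_f/σ'_0) = 0.2×4.7/(1+0.87)×log₁₀(78.622/32.722)
    = 0.50267 × 0.3807 = 0.1914 m

S_c ≈ 0.191 m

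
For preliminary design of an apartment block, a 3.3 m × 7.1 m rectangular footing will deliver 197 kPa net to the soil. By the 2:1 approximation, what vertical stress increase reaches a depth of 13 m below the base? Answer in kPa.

By the 2:1 method the load spreads at 1 horizontal : 2 vertical, so at depth z the loaded area has grown by z in each plan dimension:
Δσ = qBL/((B+z)(L+z)) = 197×3.3×7.1/((3.3+13)(7.1+13)) = 14.088 kPa

Δσ_z ≈ 14.1 kPa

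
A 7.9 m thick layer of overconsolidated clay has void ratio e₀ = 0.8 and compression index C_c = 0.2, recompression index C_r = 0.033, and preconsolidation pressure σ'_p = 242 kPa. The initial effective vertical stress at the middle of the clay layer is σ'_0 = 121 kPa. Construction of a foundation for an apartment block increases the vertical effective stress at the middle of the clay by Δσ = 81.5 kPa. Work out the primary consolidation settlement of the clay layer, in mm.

S_c ≈ 32.4 mm

Final effective stress: σ'_f = 121 + 81.5 = 202.5 kPa.
σ'_f = 202.5 ≤ σ'_p = 242 kPa, so the clay remains overconsolidated and only the recompression index applies:
S_c = C_r·H/(1+e₀)·log₁₀(σ'_f/σ'_0) = 0.033×7.9/1.8×log₁₀(202.5/121)
    = 0.14483 × 0.22364 = 0.03239 m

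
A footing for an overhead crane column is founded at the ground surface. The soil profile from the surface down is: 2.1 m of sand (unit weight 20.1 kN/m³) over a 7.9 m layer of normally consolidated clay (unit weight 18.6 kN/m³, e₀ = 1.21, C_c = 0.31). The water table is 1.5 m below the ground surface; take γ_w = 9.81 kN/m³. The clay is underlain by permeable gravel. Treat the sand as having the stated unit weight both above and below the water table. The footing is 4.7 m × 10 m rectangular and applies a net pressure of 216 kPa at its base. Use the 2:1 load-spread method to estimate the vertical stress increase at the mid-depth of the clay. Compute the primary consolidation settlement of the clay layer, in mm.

Mid-depth of clay below the ground surface: z = 2.1 + 7.9/2 = 6.05 m.
Total vertical stress at mid-clay: σ_v = 20.1×2.1 + 18.6×3.95 = 115.68 kPa.
Pore pressure: u = 9.81×(6.05 − 1.5) = 44.636 kPa.
Initial effective stress: σ'_0 = σ_v − u = 115.68 − 44.636 = 71.044 kPa.
Stress increase at mid-clay by the 2:1 spreading method:
Δσ = qBL/((B+z)(L+z)) = 216×4.7×10/((4.7+6.05)(10+6.05)) = 58.839 kPa
Final effective stress: σ'_f = σ'_0 + Δσ = 71.044 + 58.839 = 129.88 kPa.
Normally consolidated clay, so the full stress increment lies on the virgin compression line:
S_c = C_c·H/(1+e₀)·log₁₀(σ'_f/σ'_0) = 0.31×7.9/(1+1.21)×log₁₀(129.88/71.044)
    = 1.1081 × 0.26201 = 0.2903 m

S_c ≈ 290 mm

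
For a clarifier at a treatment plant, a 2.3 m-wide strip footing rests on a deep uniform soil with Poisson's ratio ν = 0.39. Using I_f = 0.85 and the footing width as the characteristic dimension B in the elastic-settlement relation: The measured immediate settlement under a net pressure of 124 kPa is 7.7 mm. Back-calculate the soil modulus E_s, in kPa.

S_e = q·B·(1−ν²)/E_s · I_f  ⇒  E_s = q·B·(1−ν²)·I_f / S_e.
E_s = 124 × 2.3 × 0.8479 × 0.85 / 0.0077 = 26690 kPa

E_s ≈ 26700 kPa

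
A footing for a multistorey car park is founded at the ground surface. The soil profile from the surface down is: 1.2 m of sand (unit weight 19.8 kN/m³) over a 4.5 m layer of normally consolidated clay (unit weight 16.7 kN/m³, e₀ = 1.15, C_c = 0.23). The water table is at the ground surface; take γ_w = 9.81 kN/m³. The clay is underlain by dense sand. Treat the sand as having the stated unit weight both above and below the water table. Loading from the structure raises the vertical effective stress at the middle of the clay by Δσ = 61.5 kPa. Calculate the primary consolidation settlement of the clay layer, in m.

Mid-depth of clay below the ground surface: z = 1.2 + 4.5/2 = 3.45 m.
Total vertical stress at mid-clay: σ_v = 19.8×1.2 + 16.7×2.25 = 61.335 kPa.
Pore pressure: u = 9.81×(3.45 − 0) = 33.845 kPa.
Initial effective stress: σ'_0 = σ_v − u = 61.335 − 33.845 = 27.49 kPa.
Final effective stress: σ'_f = σ'_0 + Δσ = 27.49 + 61.5 = 88.99 kPa.
Normally consolidated clay, so the full stress increment lies on the virgin compression line:
S_c = C_c·H/(1+e₀)·log₁₀(σ'_f/σ'_0) = 0.23×4.5/(1+1.15)×log₁₀(88.99/27.49)
    = 0.4814 × 0.51017 = 0.2456 m

S_c ≈ 0.246 m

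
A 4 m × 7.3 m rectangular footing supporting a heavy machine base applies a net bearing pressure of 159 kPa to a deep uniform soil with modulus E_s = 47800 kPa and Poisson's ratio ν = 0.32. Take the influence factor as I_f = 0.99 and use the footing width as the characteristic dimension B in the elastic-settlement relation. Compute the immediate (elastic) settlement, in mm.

Immediate (elastic) settlement: S_e = q·B·(1−ν²)/E_s · I_f.
S_e = 159 × 4 × (1 − 0.32²) / 47800 × 0.99
    = 159 × 4 × 0.8976 / 47800 × 0.99
    = 0.01182 m = 11.82 mm

S_e ≈ 11.8 mm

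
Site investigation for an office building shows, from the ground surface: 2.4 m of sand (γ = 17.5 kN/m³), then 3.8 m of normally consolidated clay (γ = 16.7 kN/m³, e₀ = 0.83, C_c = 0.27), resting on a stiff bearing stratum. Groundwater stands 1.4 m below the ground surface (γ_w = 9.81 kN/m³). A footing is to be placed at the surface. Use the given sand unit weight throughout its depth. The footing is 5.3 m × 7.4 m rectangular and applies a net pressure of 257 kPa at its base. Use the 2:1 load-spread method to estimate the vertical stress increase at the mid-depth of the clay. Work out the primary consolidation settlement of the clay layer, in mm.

S_c ≈ 266 mm

Mid-depth of clay below the ground surface: z = 2.4 + 3.8/2 = 4.3 m.
Total vertical stress at mid-clay: σ_v = 17.5×2.4 + 16.7×1.9 = 73.73 kPa.
Pore pressure: u = 9.81×(4.3 − 1.4) = 28.449 kPa.
Initial effective stress: σ'_0 = σ_v − u = 73.73 − 28.449 = 45.281 kPa.
Stress increase at mid-clay by the 2:1 spreading method:
Δσ = qBL/((B+z)(L+z)) = 257×5.3×7.4/((5.3+4.3)(7.4+4.3)) = 89.739 kPa
Final effective stress: σ'_f = σ'_0 + Δσ = 45.281 + 89.739 = 135.02 kPa.
Normally consolidated clay, so the full stress increment lies on the virgin compression line:
S_c = C_c·H/(1+e₀)·log₁₀(σ'_f/σ'_0) = 0.27×3.8/(1+0.83)×log₁₀(135.02/45.281)
    = 0.56066 × 0.47448 = 0.266 m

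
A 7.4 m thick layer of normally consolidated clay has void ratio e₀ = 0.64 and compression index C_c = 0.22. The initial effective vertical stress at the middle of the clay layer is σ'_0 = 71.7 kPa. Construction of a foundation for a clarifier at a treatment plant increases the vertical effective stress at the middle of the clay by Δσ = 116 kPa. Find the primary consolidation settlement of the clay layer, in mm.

S_c ≈ 415 mm

Final effective stress: σ'_f = σ'_0 + Δσ = 71.7 + 116 = 187.7 kPa.
Normally consolidated clay, so the full stress increment lies on the virgin compression line:
S_c = C_c·H/(1+e₀)·log₁₀(σ'_f/σ'_0) = 0.22×7.4/(1+0.64)×log₁₀(187.7/71.7)
    = 0.99268 × 0.41795 = 0.4149 m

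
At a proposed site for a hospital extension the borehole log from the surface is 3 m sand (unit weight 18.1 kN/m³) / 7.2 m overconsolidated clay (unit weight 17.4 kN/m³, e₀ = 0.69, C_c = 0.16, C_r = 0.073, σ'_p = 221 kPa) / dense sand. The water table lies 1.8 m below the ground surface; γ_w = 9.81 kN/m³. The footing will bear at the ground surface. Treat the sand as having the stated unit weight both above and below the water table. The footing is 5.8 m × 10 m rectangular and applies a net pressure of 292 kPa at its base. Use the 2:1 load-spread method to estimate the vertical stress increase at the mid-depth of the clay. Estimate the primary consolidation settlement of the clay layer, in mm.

Mid-depth of clay below the ground surface: z = 3 + 7.2/2 = 6.6 m.
Total vertical stress at mid-clay: σ_v = 18.1×3 + 17.4×3.6 = 116.94 kPa.
Pore pressure: u = 9.81×(6.6 − 1.8) = 47.088 kPa.
Initial effective stress: σ'_0 = σ_v − u = 116.94 − 47.088 = 69.852 kPa.
Stress increase at mid-clay by the 2:1 spreading method:
Δσ = qBL/((B+z)(L+z)) = 292×5.8×10/((5.8+6.6)(10+6.6)) = 82.277 kPa
Final effective stress: σ'_f = 69.852 + 82.277 = 152.13 kPa.
σ'_f = 152.13 ≤ σ'_p = 221 kPa, so the clay remains overconsolidated and only the recompression index applies:
S_c = C_r·H/(1+e₀)·log₁₀(σ'_f/σ'_0) = 0.073×7.2/1.69×log₁₀(152.13/69.852)
    = 0.31101 × 0.33804 = 0.1051 m

S_c ≈ 105 mm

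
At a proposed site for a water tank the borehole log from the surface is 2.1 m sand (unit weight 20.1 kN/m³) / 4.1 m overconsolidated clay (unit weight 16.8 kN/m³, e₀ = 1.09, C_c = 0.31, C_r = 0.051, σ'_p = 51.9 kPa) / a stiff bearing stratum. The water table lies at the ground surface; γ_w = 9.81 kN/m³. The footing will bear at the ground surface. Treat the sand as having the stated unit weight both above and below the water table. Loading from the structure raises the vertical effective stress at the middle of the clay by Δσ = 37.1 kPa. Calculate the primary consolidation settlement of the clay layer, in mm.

Mid-depth of clay below the ground surface: z = 2.1 + 4.1/2 = 4.15 m.
Total vertical stress at mid-clay: σ_v = 20.1×2.1 + 16.8×2.05 = 76.65 kPa.
Pore pressure: u = 9.81×(4.15 − 0) = 40.712 kPa.
Initial effective stress: σ'_0 = σ_v − u = 76.65 − 40.712 = 35.938 kPa.
Final effective stress: σ'_f = 35.938 + 37.1 = 73.038 kPa.
σ'_f = 73.038 > σ'_p = 51.9 kPa, so the stress path crosses the preconsolidation pressure — recompression up to σ'_p, then virgin compression beyond:
S_c = H/(1+e₀)·[C_r·log₁₀(σ'_p/σ'_0) + C_c·log₁₀(σ'_f/σ'_p)]
    = 4.1/2.09 × [0.051×log₁₀(51.9/35.938) + 0.31×log₁₀(73.038/51.9)]
    = 1.9617 × [0.0081403 + 0.045998] = 0.1062 m

S_c ≈ 106 mm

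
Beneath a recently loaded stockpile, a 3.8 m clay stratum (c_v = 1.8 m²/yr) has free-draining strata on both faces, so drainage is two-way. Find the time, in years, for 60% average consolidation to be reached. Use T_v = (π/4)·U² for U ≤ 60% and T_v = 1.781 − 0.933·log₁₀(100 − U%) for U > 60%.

t ≈ 0.567 years

Drainage path length: H_d = H/2 = 1.9 m (double drainage).
U ≤ 60%: T_v = (π/4)·U² = (π/4)×0.6² = 0.28274.
t = T_v·H_d²/c_v = 0.28274×1.9²/1.8 = 0.5671 years.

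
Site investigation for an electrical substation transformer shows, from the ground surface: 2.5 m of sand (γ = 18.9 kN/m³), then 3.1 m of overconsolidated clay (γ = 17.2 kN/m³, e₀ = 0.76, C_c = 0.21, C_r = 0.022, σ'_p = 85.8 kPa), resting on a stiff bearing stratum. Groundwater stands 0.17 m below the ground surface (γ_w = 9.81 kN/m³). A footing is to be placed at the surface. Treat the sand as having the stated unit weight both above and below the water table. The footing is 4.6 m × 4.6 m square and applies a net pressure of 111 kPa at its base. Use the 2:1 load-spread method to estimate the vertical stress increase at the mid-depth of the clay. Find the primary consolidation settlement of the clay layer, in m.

S_c ≈ 0.0106 m

Mid-depth of clay below the ground surface: z = 2.5 + 3.1/2 = 4.05 m.
Total vertical stress at mid-clay: σ_v = 18.9×2.5 + 17.2×1.55 = 73.91 kPa.
Pore pressure: u = 9.81×(4.05 − 0.17) = 38.063 kPa.
Initial effective stress: σ'_0 = σ_v − u = 73.91 − 38.063 = 35.847 kPa.
Stress increase at mid-clay by the 2:1 spreading method:
Δσ = qBL/((B+z)(L+z)) = 111×4.6×4.6/((4.6+4.05)(4.6+4.05)) = 31.391 kPa
Final effective stress: σ'_f = 35.847 + 31.391 = 67.238 kPa.
σ'_f = 67.238 ≤ σ'_p = 85.8 kPa, so the clay remains overconsolidated and only the recompression index applies:
S_c = C_r·H/(1+e₀)·log₁₀(σ'_f/σ'_0) = 0.022×3.1/1.76×log₁₀(67.238/35.847)
    = 0.038751 × 0.27316 = 0.01059 m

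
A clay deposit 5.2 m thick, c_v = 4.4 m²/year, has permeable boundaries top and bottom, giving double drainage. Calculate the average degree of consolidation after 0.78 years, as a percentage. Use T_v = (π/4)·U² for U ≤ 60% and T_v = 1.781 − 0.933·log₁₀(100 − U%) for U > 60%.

U ≈ 76.8 %

Drainage path length: H_d = H/2 = 2.6 m (double drainage).
T_v = c_v·t/H_d² = 4.4×0.78/2.6² = 0.50769.
T_v = 0.50769 corresponds to the U > 60% branch:
U = 1 − 10^((1.781 − T_v)/0.933)/100 = 0.7684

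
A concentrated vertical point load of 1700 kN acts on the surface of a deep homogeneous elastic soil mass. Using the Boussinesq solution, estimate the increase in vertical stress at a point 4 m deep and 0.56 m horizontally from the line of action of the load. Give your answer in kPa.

Δσ_z ≈ 48.3 kPa

Boussinesq vertical stress below a point load on an elastic half-space:
Δσ_z = 3P/(2πz²) · [1 + (r/z)²]^(−5/2)
r/z = 0.56/4 = 0.14; [1+(r/z)²]^(−5/2) = 0.95263.
Δσ_z = 3×1700/(2π×4²) × 0.95263 = 50.731 × 0.95263 = 48.33 kPa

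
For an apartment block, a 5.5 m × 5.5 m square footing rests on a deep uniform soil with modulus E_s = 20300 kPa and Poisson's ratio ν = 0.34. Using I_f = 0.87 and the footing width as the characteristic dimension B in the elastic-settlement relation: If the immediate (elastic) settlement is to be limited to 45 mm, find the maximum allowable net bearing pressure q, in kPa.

S_e = q·B·(1−ν²)/E_s · I_f  ⇒  q = S_e·E_s / (B·(1−ν²)·I_f).
q = 0.045 × 20300 / (5.5 × 0.8844 × 0.87) = 215.9 kPa

q ≈ 216 kPa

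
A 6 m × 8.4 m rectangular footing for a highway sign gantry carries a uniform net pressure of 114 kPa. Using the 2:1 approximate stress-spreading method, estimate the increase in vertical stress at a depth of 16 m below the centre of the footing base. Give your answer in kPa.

By the 2:1 method the load spreads at 1 horizontal : 2 vertical, so at depth z the loaded area has grown by z in each plan dimension:
Δσ = qBL/((B+z)(L+z)) = 114×6×8.4/((6+16)(8.4+16)) = 10.703 kPa

Δσ_z ≈ 10.7 kPa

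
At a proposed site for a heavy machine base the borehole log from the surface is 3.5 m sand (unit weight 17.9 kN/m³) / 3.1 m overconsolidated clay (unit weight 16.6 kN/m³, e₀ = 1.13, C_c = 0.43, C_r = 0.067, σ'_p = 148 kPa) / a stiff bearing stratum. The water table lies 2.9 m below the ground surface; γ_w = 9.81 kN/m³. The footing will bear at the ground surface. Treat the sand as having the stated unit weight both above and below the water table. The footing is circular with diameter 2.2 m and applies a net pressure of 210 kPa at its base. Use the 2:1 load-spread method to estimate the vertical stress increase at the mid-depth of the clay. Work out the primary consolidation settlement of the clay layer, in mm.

Mid-depth of clay below the ground surface: z = 3.5 + 3.1/2 = 5.05 m.
Total vertical stress at mid-clay: σ_v = 17.9×3.5 + 16.6×1.55 = 88.38 kPa.
Pore pressure: u = 9.81×(5.05 − 2.9) = 21.091 kPa.
Initial effective stress: σ'_0 = σ_v − u = 88.38 − 21.091 = 67.289 kPa.
Stress increase at mid-clay by the 2:1 spreading method:
Δσ ≈ qD²/(D+z)² = 210×2.2²/(2.2+5.05)² = 19.337 kPa
Final effective stress: σ'_f = 67.289 + 19.337 = 86.626 kPa.
σ'_f = 86.626 ≤ σ'_p = 148 kPa, so the clay remains overconsolidated and only the recompression index applies:
S_c = C_r·H/(1+e₀)·log₁₀(σ'_f/σ'_0) = 0.067×3.1/2.13×log₁₀(86.626/67.289)
    = 0.097512 × 0.1097 = 0.0107 m

S_c ≈ 10.7 mm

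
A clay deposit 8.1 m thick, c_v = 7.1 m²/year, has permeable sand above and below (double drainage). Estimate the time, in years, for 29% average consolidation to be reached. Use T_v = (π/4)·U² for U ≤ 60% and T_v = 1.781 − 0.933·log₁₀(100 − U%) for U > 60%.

t ≈ 0.153 years

Drainage path length: H_d = H/2 = 4.05 m (double drainage).
U ≤ 60%: T_v = (π/4)·U² = (π/4)×0.29² = 0.066052.
t = T_v·H_d²/c_v = 0.066052×4.05²/7.1 = 0.1526 years.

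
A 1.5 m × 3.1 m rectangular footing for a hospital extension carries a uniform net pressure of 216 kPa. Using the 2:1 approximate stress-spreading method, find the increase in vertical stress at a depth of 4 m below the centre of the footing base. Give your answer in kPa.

By the 2:1 method the load spreads at 1 horizontal : 2 vertical, so at depth z the loaded area has grown by z in each plan dimension:
Δσ = qBL/((B+z)(L+z)) = 216×1.5×3.1/((1.5+4)(3.1+4)) = 25.721 kPa

Δσ_z ≈ 25.7 kPa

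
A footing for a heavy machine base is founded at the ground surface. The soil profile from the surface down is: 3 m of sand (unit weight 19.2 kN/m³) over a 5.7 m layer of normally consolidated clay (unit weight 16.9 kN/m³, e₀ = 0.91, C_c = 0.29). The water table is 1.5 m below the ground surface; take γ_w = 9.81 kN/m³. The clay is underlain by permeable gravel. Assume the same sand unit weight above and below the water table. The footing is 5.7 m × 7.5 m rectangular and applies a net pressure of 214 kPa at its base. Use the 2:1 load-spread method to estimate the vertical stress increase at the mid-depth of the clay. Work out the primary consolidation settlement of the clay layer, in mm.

S_c ≈ 249 mm

Mid-depth of clay below the ground surface: z = 3 + 5.7/2 = 5.85 m.
Total vertical stress at mid-clay: σ_v = 19.2×3 + 16.9×2.85 = 105.76 kPa.
Pore pressure: u = 9.81×(5.85 − 1.5) = 42.673 kPa.
Initial effective stress: σ'_0 = σ_v − u = 105.76 − 42.673 = 63.087 kPa.
Stress increase at mid-clay by the 2:1 spreading method:
Δσ = qBL/((B+z)(L+z)) = 214×5.7×7.5/((5.7+5.85)(7.5+5.85)) = 59.332 kPa
Final effective stress: σ'_f = σ'_0 + Δσ = 63.087 + 59.332 = 122.42 kPa.
Normally consolidated clay, so the full stress increment lies on the virgin compression line:
S_c = C_c·H/(1+e₀)·log₁₀(σ'_f/σ'_0) = 0.29×5.7/(1+0.91)×log₁₀(122.42/63.087)
    = 0.86545 × 0.28791 = 0.2492 m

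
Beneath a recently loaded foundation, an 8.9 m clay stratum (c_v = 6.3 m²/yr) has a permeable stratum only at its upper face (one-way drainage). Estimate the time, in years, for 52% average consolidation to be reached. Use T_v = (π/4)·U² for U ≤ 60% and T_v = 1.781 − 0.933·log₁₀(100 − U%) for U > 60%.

t ≈ 2.67 years

Drainage path length: H_d = H = 8.9 m (single drainage).
U ≤ 60%: T_v = (π/4)·U² = (π/4)×0.52² = 0.21237.
t = T_v·H_d²/c_v = 0.21237×8.9²/6.3 = 2.67 years.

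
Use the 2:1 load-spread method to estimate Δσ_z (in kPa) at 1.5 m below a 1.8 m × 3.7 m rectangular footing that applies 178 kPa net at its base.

By the 2:1 method the load spreads at 1 horizontal : 2 vertical, so at depth z the loaded area has grown by z in each plan dimension:
Δσ = qBL/((B+z)(L+z)) = 178×1.8×3.7/((1.8+1.5)(3.7+1.5)) = 69.084 kPa

Δσ_z ≈ 69.1 kPa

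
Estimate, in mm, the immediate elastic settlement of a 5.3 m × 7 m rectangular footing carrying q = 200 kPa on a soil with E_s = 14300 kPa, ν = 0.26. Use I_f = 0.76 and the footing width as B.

S_e ≈ 52.5 mm

Immediate (elastic) settlement: S_e = q·B·(1−ν²)/E_s · I_f.
S_e = 200 × 5.3 × (1 − 0.26²) / 14300 × 0.76
    = 200 × 5.3 × 0.9324 / 14300 × 0.76
    = 0.05253 m = 52.53 mm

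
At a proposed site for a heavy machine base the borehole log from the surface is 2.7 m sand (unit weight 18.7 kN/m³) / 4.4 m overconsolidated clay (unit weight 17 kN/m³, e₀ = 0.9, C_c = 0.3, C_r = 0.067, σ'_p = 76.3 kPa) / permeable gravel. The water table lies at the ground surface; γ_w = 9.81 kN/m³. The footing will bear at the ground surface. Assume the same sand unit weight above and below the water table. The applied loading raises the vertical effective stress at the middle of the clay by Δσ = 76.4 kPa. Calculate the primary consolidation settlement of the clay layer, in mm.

S_c ≈ 171 mm

Mid-depth of clay below the ground surface: z = 2.7 + 4.4/2 = 4.9 m.
Total vertical stress at mid-clay: σ_v = 18.7×2.7 + 17×2.2 = 87.89 kPa.
Pore pressure: u = 9.81×(4.9 − 0) = 48.069 kPa.
Initial effective stress: σ'_0 = σ_v − u = 87.89 − 48.069 = 39.821 kPa.
Final effective stress: σ'_f = 39.821 + 76.4 = 116.22 kPa.
σ'_f = 116.22 > σ'_p = 76.3 kPa, so the stress path crosses the preconsolidation pressure — recompression up to σ'_p, then virgin compression beyond:
S_c = H/(1+e₀)·[C_r·log₁₀(σ'_p/σ'_0) + C_c·log₁₀(σ'_f/σ'_p)]
    = 4.4/1.9 × [0.067×log₁₀(76.3/39.821) + 0.3×log₁₀(116.22/76.3)]
    = 2.3158 × [0.018922 + 0.054827] = 0.1708 m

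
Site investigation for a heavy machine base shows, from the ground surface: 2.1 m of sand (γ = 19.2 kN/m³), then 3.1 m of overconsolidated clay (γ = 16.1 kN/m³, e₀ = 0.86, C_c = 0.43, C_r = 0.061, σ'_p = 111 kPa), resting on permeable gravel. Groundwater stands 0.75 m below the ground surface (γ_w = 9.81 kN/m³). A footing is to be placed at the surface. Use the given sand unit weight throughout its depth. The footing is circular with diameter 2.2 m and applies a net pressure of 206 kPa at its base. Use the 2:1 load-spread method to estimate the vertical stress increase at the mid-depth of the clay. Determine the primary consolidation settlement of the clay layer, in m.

S_c ≈ 0.0257 m

Mid-depth of clay below the ground surface: z = 2.1 + 3.1/2 = 3.65 m.
Total vertical stress at mid-clay: σ_v = 19.2×2.1 + 16.1×1.55 = 65.275 kPa.
Pore pressure: u = 9.81×(3.65 − 0.75) = 28.449 kPa.
Initial effective stress: σ'_0 = σ_v − u = 65.275 − 28.449 = 36.826 kPa.
Stress increase at mid-clay by the 2:1 spreading method:
Δσ ≈ qD²/(D+z)² = 206×2.2²/(2.2+3.65)² = 29.134 kPa
Final effective stress: σ'_f = 36.826 + 29.134 = 65.96 kPa.
σ'_f = 65.96 ≤ σ'_p = 111 kPa, so the clay remains overconsolidated and only the recompression index applies:
S_c = C_r·H/(1+e₀)·log₁₀(σ'_f/σ'_0) = 0.061×3.1/1.86×log₁₀(65.96/36.826)
    = 0.10167 × 0.25313 = 0.02574 m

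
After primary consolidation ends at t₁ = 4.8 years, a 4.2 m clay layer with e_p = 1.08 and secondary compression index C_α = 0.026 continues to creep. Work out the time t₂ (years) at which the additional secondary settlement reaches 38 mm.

S_s = C_α·H/(1+e_p)·log₁₀(t₂/t₁) ⇒ log₁₀(t₂/t₁) = S_s·(1+e_p)/(C_α·H).
log₁₀(t₂/t₁) = 0.038 × (1+1.08) / (0.026×4.2) = 0.7238
t₂ = t₁ × 10^0.7238 = 4.8 × 5.294 = 25.41 years

t₂ ≈ 25.4 years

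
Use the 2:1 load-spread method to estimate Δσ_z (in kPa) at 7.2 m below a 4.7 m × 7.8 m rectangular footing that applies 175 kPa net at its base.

Δσ_z ≈ 35.9 kPa

By the 2:1 method the load spreads at 1 horizontal : 2 vertical, so at depth z the loaded area has grown by z in each plan dimension:
Δσ = qBL/((B+z)(L+z)) = 175×4.7×7.8/((4.7+7.2)(7.8+7.2)) = 35.941 kPa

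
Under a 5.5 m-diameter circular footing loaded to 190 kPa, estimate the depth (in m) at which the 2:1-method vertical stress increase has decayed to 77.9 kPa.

2:1 spreading — at depth z the loaded area has grown by z in each plan dimension:
qD²/(D+z)² = Δσ_z ⇒ z = D(√(q/Δσ_z) − 1) = 5.5×(√(190/77.9) − 1) = 3.09 m

z ≈ 3.09 m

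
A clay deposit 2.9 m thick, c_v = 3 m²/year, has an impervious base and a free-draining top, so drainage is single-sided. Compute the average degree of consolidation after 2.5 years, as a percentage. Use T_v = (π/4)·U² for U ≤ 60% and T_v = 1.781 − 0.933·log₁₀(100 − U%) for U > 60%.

Drainage path length: H_d = H = 2.9 m (single drainage).
T_v = c_v·t/H_d² = 3×2.5/2.9² = 0.8918.
T_v = 0.8918 corresponds to the U > 60% branch:
U = 1 − 10^((1.781 − T_v)/0.933)/100 = 0.9102

U ≈ 91 %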